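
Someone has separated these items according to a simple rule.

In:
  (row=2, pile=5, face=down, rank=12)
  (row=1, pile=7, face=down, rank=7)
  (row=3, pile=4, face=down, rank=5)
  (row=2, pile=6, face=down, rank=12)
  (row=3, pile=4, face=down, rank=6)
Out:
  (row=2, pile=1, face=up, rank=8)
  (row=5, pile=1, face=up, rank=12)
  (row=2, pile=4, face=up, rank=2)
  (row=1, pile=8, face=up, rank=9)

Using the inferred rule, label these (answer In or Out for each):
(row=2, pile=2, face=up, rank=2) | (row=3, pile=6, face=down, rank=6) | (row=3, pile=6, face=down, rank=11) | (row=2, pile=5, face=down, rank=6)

Comparing the two groups points to one rule — face is down.
(row=2, pile=2, face=up, rank=2): face is up — does not pass, so Out.
(row=3, pile=6, face=down, rank=6): face is down — passes, so In.
(row=3, pile=6, face=down, rank=11): face is down — passes, so In.
(row=2, pile=5, face=down, rank=6): face is down — passes, so In.

Out, In, In, In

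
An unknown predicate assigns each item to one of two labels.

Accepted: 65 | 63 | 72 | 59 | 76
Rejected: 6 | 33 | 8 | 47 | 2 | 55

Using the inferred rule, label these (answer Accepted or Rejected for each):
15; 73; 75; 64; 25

Rejected, Accepted, Accepted, Accepted, Rejected

Every 'Accepted' example satisfies: at least 59. None of the 'Rejected' examples do.
15: Rejected (15 < 59). 73: Accepted (73 ≥ 59). 75: Accepted (75 ≥ 59). 64: Accepted (64 ≥ 59). 25: Rejected (25 < 59).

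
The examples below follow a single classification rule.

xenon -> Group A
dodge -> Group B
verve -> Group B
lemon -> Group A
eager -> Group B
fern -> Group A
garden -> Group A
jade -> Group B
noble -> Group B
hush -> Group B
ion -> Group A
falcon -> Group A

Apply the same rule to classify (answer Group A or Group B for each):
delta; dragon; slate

Group B, Group A, Group B

The pattern is that an item is 'Group A' exactly when: ends with 'n'.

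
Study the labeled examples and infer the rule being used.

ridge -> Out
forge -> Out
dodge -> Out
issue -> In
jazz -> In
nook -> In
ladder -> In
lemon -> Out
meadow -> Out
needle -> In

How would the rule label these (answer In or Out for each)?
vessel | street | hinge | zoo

In, In, Out, In

Checking candidate rules against both groups, what survives is: has a double letter.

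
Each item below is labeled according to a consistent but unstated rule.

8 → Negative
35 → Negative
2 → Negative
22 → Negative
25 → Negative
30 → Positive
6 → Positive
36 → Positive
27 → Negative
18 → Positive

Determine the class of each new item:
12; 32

The common property of the 'Positive' items is: multiple of 6. No 'Negative' item has it.
12: 12 = 6·2, passes → Positive.
32: 32 = 6·5 + 2, doesn't match → Negative.

Positive, Negative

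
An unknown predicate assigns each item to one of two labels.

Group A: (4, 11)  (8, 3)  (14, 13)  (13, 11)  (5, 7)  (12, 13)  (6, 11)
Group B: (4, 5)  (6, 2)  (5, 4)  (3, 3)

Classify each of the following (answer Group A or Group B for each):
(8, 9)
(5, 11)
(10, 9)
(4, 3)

Every 'Group A' example satisfies: sum ≥ 11. None of the 'Group B' examples do.
(8, 9): Group A (8+9 = 17). (5, 11): Group A (5+11 = 16). (10, 9): Group A (10+9 = 19). (4, 3): Group B (4+3 = 7).

Group A, Group A, Group A, Group B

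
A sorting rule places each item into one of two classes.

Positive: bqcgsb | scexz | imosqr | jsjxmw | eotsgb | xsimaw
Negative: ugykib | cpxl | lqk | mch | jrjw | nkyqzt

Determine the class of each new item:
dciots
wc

Positive, Negative

The rule appears to be: contains 's'.
dciots: has 's', has this property → Positive. wc: no 's', does not pass → Negative.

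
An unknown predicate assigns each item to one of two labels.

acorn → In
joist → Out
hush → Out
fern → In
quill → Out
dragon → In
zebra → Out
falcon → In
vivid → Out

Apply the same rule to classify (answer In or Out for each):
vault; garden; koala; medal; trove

Out, In, Out, Out, Out

Every 'In' example satisfies: contains 'n'. None of the 'Out' examples do.
vault: Out (no 'n'). garden: In (has 'n'). koala: Out (no 'n'). medal: Out (no 'n'). trove: Out (no 'n').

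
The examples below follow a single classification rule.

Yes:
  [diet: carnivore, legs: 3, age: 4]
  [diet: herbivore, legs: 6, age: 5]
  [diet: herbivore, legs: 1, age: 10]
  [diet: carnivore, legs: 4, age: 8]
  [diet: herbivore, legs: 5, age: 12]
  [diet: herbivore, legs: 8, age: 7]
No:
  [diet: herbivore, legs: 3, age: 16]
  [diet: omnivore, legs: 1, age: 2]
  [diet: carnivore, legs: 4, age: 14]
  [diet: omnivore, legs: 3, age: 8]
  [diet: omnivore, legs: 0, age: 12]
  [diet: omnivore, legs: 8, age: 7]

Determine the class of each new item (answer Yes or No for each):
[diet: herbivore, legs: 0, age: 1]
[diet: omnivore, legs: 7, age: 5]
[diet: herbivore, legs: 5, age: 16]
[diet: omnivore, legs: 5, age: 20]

The classifier is using: diet is not omnivore AND age ≤ 12.
[diet: herbivore, legs: 0, age: 1] — diet is herbivore, age = 1, hence Yes.
[diet: omnivore, legs: 7, age: 5] — diet is omnivore, age = 5, hence No.
[diet: herbivore, legs: 5, age: 16] — diet is herbivore, age = 16, hence No.
[diet: omnivore, legs: 5, age: 20] — diet is omnivore, age = 20, hence No.

Yes, No, No, No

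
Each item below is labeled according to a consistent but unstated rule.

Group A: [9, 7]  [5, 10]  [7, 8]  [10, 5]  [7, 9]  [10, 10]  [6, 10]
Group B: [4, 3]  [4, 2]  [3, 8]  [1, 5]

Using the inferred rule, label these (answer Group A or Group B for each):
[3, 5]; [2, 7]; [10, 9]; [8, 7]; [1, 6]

One predicate separates the groups cleanly: sum ≥ 15.
Group B: [3, 5], since 3+5 = 8.
Group B: [2, 7], since 2+7 = 9.
Group A: [10, 9], since 10+9 = 19.
Group A: [8, 7], since 8+7 = 15.
Group B: [1, 6], since 1+6 = 7.

Group B, Group B, Group A, Group A, Group B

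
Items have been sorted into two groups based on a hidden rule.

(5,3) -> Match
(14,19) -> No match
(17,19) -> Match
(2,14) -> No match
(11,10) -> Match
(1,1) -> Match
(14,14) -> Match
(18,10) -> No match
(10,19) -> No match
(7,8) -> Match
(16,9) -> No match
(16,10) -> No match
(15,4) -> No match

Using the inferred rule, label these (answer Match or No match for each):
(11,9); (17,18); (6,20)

Match, Match, No match

A rule that fits every label: |first − second| ≤ 2 — true of each 'Match' example, false of each 'No match' one.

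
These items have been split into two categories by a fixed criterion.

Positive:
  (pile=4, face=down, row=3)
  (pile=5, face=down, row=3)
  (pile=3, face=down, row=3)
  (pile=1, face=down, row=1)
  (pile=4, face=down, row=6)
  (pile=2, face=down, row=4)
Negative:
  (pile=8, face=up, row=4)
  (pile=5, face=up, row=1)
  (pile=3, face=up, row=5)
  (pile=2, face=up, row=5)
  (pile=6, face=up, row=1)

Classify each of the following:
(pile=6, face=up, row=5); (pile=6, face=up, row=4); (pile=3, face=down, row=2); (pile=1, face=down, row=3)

The pattern is that an item is 'Positive' exactly when: face is down.
(pile=6, face=up, row=5): face is up — does not pass, so Negative. (pile=6, face=up, row=4): face is up — does not pass, so Negative. (pile=3, face=down, row=2): face is down — satisfies this, so Positive. (pile=1, face=down, row=3): face is down — satisfies this, so Positive.

Negative, Negative, Positive, Positive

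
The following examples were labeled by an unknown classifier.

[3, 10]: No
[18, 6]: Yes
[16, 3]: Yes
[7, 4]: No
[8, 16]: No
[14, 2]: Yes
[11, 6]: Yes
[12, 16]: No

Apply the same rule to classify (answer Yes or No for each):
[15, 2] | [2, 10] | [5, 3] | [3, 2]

Rule: first > second AND sum ≥ 13. This holds for each 'Yes' example and fails for each 'No' one.
[15, 2]: 15 > 2, 15+2 = 17, passes → Yes. [2, 10]: 2 < 10, 2+10 = 12, fails the rule → No. [5, 3]: 5 > 3, 5+3 = 8, fails the rule → No. [3, 2]: 3 > 2, 3+2 = 5, fails the rule → No.

Yes, No, No, No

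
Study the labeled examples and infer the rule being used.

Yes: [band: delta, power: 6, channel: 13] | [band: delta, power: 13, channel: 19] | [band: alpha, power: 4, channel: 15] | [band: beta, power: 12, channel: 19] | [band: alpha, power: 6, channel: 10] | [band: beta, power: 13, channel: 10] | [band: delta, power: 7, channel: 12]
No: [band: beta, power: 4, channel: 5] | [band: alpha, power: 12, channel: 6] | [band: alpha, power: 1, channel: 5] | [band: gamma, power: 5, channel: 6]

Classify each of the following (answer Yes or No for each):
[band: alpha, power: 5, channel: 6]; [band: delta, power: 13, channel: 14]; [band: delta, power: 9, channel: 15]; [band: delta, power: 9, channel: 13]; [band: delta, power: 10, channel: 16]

The rule appears to be: channel ≥ 10.
[band: alpha, power: 5, channel: 6] — channel = 6, hence No.
[band: delta, power: 13, channel: 14] — channel = 14, hence Yes.
[band: delta, power: 9, channel: 15] — channel = 15, hence Yes.
[band: delta, power: 9, channel: 13] — channel = 13, hence Yes.
[band: delta, power: 10, channel: 16] — channel = 16, hence Yes.

No, Yes, Yes, Yes, Yes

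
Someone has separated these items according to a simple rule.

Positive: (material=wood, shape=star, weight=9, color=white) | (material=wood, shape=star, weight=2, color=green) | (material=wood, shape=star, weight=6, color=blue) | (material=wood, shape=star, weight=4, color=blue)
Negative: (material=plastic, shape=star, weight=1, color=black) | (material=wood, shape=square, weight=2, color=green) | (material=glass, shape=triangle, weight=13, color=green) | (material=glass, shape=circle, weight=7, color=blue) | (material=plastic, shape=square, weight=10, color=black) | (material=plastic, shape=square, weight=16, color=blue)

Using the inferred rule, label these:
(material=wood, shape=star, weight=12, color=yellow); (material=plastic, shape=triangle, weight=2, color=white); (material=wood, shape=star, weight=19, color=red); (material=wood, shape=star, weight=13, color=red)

Positive, Negative, Positive, Positive

A rule that fits every label: material is wood AND shape is star — true of each 'Positive' example, false of each 'Negative' one.
(material=wood, shape=star, weight=12, color=yellow) → material is wood, shape is star → Positive. (material=plastic, shape=triangle, weight=2, color=white) → material is plastic, shape is triangle → Negative. (material=wood, shape=star, weight=19, color=red) → material is wood, shape is star → Positive. (material=wood, shape=star, weight=13, color=red) → material is wood, shape is star → Positive.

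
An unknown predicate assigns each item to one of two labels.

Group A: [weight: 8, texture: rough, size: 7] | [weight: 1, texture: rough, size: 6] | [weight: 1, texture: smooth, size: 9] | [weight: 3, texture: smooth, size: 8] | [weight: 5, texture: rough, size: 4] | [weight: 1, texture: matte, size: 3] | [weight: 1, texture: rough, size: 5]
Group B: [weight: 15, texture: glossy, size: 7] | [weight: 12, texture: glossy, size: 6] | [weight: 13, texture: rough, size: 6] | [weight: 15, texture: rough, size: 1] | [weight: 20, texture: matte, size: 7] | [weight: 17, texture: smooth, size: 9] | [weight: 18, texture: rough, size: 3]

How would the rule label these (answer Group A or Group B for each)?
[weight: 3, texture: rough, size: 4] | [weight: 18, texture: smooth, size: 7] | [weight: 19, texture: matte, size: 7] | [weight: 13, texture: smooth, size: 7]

Group A, Group B, Group B, Group B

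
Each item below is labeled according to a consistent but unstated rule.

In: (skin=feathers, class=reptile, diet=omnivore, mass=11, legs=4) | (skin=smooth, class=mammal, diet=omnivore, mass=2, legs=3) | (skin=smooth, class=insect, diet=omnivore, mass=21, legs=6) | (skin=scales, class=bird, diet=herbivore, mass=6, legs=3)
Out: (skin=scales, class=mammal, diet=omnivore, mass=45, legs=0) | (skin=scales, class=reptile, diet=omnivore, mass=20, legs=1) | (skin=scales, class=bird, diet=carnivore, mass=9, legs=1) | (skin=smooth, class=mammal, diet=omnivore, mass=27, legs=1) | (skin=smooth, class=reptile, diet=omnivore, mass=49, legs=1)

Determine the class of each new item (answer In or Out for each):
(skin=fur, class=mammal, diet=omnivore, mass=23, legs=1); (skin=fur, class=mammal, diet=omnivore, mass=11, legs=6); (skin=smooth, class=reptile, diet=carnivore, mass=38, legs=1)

The distinguishing property — legs ≥ 3 — holds for all the 'In' cases and none of the 'Out' cases.
(skin=fur, class=mammal, diet=omnivore, mass=23, legs=1): legs = 1 — does not satisfy this, so Out. (skin=fur, class=mammal, diet=omnivore, mass=11, legs=6): legs = 6 — qualifies, so In. (skin=smooth, class=reptile, diet=carnivore, mass=38, legs=1): legs = 1 — does not satisfy this, so Out.

Out, In, Out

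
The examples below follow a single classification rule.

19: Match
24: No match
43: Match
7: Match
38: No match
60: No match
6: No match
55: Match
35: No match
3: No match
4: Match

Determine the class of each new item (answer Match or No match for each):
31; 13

The rule appears to be: ≡ 1 (mod 3).
31 — 31 mod 3 = 1, hence Match.
13 — 13 mod 3 = 1, hence Match.

Match, Match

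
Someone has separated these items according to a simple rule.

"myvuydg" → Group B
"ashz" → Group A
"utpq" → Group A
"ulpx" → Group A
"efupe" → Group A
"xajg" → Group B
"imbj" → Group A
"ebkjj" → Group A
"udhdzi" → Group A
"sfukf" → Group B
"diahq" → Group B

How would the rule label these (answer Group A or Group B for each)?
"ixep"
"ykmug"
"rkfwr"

All 'Group A' examples share one property — starts with a vowel — and every 'Group B' example lacks it.

Group A, Group B, Group B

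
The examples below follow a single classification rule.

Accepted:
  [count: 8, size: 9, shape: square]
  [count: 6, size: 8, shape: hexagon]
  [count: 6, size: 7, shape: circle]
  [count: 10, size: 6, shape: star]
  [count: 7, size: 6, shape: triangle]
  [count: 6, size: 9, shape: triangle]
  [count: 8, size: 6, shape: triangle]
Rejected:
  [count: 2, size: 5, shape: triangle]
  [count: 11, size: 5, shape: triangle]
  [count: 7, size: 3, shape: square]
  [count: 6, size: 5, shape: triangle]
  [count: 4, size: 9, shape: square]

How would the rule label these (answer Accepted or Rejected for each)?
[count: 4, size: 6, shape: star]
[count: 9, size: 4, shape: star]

Rule: count ≥ 6 AND size ≥ 6. This holds for each 'Accepted' example and fails for each 'Rejected' one.
[count: 4, size: 6, shape: star]: count = 4, size = 6 — doesn't match, so Rejected. [count: 9, size: 4, shape: star]: count = 9, size = 4 — doesn't match, so Rejected.

Rejected, Rejected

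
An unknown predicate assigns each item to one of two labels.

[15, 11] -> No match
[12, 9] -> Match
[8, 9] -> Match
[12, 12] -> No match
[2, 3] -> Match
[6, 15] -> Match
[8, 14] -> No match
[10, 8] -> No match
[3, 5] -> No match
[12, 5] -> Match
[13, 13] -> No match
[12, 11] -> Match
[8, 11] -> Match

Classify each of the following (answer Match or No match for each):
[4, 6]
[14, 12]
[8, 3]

No match, No match, Match

The common property of the 'Match' items is: sum is odd. No 'No match' item has it.
No match: [4, 6], since 4+6 = 10.
No match: [14, 12], since 14+12 = 26.
Match: [8, 3], since 8+3 = 11.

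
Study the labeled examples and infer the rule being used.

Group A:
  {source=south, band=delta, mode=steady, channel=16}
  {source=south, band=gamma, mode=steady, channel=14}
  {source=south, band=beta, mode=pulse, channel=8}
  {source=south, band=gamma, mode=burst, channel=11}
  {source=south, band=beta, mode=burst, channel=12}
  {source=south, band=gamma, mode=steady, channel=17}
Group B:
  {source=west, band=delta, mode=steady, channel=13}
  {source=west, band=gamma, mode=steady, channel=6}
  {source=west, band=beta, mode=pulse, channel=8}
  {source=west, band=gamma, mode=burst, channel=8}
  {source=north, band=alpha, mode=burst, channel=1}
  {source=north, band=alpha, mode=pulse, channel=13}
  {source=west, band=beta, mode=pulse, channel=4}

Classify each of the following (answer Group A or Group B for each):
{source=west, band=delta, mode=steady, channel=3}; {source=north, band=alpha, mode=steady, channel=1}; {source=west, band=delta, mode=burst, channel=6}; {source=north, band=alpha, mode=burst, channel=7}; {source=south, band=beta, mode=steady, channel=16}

Group B, Group B, Group B, Group B, Group A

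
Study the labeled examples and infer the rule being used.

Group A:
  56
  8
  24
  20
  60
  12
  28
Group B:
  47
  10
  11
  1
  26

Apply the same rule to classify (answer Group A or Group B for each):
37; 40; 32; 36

Group B, Group A, Group A, Group A

The pattern is that an item is 'Group A' exactly when: multiple of 4.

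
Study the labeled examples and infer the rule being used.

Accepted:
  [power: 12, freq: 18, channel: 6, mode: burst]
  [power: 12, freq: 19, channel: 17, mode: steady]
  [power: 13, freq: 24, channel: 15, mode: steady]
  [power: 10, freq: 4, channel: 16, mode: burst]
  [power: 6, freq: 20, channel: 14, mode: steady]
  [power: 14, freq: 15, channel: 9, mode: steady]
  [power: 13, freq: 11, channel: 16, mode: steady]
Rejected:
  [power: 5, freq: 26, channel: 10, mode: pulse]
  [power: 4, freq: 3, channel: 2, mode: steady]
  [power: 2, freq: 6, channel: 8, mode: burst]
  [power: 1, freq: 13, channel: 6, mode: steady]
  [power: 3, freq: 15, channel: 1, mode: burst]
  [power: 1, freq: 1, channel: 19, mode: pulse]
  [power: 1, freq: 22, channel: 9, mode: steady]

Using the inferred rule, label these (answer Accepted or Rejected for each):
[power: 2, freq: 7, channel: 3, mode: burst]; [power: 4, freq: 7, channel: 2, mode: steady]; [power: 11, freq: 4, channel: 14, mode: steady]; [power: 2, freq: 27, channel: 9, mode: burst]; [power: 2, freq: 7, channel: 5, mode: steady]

'Accepted' ⟺ power ≥ 6.
[power: 2, freq: 7, channel: 3, mode: burst] → power = 2 → Rejected. [power: 4, freq: 7, channel: 2, mode: steady] → power = 4 → Rejected. [power: 11, freq: 4, channel: 14, mode: steady] → power = 11 → Accepted. [power: 2, freq: 27, channel: 9, mode: burst] → power = 2 → Rejected. [power: 2, freq: 7, channel: 5, mode: steady] → power = 2 → Rejected.

Rejected, Rejected, Accepted, Rejected, Rejected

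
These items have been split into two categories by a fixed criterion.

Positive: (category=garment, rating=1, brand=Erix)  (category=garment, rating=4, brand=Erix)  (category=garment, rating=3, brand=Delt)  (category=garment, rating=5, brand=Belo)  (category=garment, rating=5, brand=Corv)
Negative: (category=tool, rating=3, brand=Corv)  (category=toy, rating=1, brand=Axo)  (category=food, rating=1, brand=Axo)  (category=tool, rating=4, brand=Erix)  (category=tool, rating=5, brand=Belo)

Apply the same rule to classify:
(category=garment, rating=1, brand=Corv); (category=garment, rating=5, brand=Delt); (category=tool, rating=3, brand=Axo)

Positive, Positive, Negative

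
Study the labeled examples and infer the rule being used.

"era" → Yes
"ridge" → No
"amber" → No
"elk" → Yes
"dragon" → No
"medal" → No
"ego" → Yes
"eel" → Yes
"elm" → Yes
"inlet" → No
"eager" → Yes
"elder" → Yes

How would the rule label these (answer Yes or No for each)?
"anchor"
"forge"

No, No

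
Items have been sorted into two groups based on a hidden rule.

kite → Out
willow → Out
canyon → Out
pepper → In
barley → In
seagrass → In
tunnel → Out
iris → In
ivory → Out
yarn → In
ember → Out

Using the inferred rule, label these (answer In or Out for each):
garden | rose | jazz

The rule appears to be: even length AND contains 'r'.
garden → length 6, has 'r' → In.
rose → length 4, has 'r' → In.
jazz → length 4, no 'r' → Out.

In, In, Out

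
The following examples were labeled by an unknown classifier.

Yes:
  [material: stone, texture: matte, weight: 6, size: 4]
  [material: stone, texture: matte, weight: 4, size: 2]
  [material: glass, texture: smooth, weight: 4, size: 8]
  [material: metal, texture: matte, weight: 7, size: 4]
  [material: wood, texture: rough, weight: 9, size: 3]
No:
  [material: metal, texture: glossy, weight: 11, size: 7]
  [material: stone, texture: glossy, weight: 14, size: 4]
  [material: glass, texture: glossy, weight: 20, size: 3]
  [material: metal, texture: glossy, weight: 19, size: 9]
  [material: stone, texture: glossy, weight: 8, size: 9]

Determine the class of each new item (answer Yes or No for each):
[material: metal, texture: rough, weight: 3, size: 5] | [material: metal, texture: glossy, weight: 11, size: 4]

Yes, No

All 'Yes' examples share one property — texture is not glossy — and every 'No' example lacks it.
[material: metal, texture: rough, weight: 3, size: 5] — texture is rough, hence Yes.
[material: metal, texture: glossy, weight: 11, size: 4] — texture is glossy, hence No.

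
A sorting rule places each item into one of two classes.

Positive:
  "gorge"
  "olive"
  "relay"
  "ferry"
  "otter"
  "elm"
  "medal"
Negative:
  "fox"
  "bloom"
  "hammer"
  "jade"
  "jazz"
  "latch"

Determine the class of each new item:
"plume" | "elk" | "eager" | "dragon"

Positive, Positive, Positive, Negative

The common property of the 'Positive' items is: odd length AND contains 'e'. No 'Negative' item has it.
"plume": length 5, has 'e' — checks out, so Positive.
"elk": length 3, has 'e' — checks out, so Positive.
"eager": length 5, has 'e' — checks out, so Positive.
"dragon": length 6, no 'e' — fails the rule, so Negative.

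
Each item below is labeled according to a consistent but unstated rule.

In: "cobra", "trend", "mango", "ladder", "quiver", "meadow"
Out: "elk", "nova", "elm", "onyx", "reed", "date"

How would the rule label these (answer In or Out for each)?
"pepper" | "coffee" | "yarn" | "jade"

In, In, Out, Out

The distinguishing property — length ≥ 5 — holds for all the 'In' cases and none of the 'Out' cases.
"pepper" → length 6 → In.
"coffee" → length 6 → In.
"yarn" → length 4 → Out.
"jade" → length 4 → Out.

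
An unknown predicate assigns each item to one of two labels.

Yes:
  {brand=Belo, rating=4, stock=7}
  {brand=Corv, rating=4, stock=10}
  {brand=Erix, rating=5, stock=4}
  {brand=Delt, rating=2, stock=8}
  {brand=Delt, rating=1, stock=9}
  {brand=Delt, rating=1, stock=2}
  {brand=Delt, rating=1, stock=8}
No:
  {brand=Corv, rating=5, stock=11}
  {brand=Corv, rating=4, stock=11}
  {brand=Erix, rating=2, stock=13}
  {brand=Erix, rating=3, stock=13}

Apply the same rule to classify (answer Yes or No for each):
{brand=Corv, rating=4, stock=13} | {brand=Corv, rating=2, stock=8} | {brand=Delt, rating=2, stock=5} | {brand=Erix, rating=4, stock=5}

No, Yes, Yes, Yes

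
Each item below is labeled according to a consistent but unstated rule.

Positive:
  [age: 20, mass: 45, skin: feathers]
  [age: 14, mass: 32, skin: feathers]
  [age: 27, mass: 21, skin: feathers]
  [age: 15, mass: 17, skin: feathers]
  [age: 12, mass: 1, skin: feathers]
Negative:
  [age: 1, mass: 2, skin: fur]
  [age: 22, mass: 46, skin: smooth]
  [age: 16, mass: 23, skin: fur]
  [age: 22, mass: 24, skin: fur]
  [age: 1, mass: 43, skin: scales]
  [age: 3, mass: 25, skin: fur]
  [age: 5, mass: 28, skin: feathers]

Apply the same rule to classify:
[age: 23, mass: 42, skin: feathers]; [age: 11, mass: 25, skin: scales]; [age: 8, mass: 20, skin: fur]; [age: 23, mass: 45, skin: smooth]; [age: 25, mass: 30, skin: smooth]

The simplest hypothesis consistent with all the labels is: skin is feathers AND age ≥ 12.

Positive, Negative, Negative, Negative, Negative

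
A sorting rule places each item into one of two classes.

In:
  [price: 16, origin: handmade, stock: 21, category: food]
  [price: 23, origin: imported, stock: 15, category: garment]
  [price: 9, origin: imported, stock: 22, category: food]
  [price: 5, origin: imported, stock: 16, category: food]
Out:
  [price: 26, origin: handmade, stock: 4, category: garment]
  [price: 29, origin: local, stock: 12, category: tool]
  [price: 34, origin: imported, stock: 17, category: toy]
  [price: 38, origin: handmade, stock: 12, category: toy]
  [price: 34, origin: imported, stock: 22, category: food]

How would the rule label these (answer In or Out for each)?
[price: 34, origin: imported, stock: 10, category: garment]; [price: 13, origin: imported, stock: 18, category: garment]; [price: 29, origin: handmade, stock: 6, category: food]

Out, In, Out

All 'In' examples share one property — price ≤ 23 — and every 'Out' example lacks it.
[price: 34, origin: imported, stock: 10, category: garment]: price = 34, doesn't qualify → Out. [price: 13, origin: imported, stock: 18, category: garment]: price = 13, has this property → In. [price: 29, origin: handmade, stock: 6, category: food]: price = 29, doesn't qualify → Out.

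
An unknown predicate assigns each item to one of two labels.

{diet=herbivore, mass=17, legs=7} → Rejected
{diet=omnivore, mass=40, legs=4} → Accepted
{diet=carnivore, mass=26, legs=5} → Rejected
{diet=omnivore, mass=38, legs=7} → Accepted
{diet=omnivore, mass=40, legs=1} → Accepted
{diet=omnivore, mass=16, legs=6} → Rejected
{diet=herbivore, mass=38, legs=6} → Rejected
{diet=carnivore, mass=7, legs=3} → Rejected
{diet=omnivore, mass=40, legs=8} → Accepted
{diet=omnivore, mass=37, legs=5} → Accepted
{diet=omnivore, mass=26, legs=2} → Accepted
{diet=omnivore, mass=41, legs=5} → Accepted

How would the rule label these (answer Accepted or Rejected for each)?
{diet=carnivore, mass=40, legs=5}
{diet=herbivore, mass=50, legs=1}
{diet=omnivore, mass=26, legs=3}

Rejected, Rejected, Accepted

The pattern is that an item is 'Accepted' exactly when: diet is omnivore AND mass ≥ 17.
{diet=carnivore, mass=40, legs=5}: Rejected (diet is carnivore, mass = 40).
{diet=herbivore, mass=50, legs=1}: Rejected (diet is herbivore, mass = 50).
{diet=omnivore, mass=26, legs=3}: Accepted (diet is omnivore, mass = 26).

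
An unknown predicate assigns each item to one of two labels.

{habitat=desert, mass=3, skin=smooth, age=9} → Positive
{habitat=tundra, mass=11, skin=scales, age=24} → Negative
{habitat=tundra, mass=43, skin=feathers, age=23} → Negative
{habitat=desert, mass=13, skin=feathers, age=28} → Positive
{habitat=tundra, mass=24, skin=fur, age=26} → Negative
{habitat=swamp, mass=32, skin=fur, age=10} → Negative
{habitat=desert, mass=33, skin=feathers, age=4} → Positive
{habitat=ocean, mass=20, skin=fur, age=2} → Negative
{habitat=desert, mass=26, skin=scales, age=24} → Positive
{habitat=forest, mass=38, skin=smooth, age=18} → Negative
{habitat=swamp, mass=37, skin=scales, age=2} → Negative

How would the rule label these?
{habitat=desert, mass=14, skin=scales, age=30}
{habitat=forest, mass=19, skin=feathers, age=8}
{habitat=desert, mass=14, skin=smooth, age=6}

Positive, Negative, Positive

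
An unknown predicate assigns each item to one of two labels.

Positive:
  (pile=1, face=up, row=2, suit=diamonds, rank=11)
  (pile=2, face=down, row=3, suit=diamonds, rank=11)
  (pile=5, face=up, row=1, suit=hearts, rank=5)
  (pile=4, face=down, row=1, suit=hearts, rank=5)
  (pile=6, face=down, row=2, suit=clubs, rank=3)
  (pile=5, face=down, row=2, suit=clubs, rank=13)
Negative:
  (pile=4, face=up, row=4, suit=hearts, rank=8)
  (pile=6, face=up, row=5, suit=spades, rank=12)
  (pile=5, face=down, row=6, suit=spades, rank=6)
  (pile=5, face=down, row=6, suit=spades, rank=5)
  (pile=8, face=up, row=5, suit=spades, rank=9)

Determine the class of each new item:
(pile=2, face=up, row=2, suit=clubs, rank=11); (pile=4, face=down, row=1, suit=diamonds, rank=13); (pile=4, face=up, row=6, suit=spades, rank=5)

Positive, Positive, Negative

The pattern is that an item is 'Positive' exactly when: row ≤ 3.
(pile=2, face=up, row=2, suit=clubs, rank=11): row = 2 — qualifies, so Positive.
(pile=4, face=down, row=1, suit=diamonds, rank=13): row = 1 — qualifies, so Positive.
(pile=4, face=up, row=6, suit=spades, rank=5): row = 6 — does not pass, so Negative.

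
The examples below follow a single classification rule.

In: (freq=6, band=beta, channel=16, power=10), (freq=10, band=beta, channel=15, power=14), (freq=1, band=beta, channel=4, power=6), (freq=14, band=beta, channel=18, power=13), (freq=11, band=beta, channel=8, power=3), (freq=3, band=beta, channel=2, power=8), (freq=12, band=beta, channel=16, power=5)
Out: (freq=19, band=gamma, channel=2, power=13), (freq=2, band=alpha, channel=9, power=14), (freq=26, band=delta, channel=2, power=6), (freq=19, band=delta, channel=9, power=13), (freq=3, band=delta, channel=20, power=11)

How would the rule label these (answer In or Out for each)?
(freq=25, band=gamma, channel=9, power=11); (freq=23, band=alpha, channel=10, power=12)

Out, Out

All 'In' examples share one property — band is beta — and every 'Out' example lacks it.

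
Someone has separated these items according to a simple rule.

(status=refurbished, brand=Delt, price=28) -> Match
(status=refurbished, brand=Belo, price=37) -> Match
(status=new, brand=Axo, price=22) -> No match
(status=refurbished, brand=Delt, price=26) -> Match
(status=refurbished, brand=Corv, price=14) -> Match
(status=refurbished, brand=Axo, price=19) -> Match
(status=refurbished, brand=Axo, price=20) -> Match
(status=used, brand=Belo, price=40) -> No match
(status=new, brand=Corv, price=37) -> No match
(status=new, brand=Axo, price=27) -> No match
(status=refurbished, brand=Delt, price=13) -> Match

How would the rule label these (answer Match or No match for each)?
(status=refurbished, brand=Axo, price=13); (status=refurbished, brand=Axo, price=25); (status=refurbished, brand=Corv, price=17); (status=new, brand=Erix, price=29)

Match, Match, Match, No match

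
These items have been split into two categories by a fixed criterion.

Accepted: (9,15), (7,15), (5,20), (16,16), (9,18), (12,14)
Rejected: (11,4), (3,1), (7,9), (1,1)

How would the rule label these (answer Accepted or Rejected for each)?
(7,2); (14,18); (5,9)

Rejected, Accepted, Rejected

The simplest hypothesis consistent with all the labels is: sum ≥ 22.
(7,2): 7+2 = 9 — lacks this property, so Rejected.
(14,18): 14+18 = 32 — qualifies, so Accepted.
(5,9): 5+9 = 14 — lacks this property, so Rejected.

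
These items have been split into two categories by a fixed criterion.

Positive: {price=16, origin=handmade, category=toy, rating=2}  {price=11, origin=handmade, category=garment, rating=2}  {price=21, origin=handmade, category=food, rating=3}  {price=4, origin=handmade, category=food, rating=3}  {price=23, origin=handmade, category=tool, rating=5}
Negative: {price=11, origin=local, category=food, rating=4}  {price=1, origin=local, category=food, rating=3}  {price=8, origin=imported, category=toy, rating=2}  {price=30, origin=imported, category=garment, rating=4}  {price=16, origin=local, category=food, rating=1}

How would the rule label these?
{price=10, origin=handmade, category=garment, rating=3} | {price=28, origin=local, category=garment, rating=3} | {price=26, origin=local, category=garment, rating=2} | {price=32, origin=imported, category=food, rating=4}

The classifier is using: origin is handmade.
{price=10, origin=handmade, category=garment, rating=3} → origin is handmade → Positive. {price=28, origin=local, category=garment, rating=3} → origin is local → Negative. {price=26, origin=local, category=garment, rating=2} → origin is local → Negative. {price=32, origin=imported, category=food, rating=4} → origin is imported → Negative.

Positive, Negative, Negative, Negative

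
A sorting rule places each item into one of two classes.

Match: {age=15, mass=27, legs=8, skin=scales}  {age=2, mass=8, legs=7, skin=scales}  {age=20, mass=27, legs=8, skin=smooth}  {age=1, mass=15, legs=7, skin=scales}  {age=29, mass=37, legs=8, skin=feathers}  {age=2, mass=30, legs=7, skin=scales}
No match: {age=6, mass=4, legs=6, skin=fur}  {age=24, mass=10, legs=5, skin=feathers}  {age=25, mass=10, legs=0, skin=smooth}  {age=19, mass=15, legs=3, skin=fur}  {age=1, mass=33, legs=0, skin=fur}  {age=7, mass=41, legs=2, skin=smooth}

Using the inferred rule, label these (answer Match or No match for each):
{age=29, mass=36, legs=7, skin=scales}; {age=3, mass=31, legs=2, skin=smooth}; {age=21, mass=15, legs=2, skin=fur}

One predicate separates the groups cleanly: legs ≥ 7.

Match, No match, No match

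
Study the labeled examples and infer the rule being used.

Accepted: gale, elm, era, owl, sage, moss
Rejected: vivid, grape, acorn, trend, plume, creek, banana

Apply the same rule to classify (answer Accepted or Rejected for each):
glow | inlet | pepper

Accepted, Rejected, Rejected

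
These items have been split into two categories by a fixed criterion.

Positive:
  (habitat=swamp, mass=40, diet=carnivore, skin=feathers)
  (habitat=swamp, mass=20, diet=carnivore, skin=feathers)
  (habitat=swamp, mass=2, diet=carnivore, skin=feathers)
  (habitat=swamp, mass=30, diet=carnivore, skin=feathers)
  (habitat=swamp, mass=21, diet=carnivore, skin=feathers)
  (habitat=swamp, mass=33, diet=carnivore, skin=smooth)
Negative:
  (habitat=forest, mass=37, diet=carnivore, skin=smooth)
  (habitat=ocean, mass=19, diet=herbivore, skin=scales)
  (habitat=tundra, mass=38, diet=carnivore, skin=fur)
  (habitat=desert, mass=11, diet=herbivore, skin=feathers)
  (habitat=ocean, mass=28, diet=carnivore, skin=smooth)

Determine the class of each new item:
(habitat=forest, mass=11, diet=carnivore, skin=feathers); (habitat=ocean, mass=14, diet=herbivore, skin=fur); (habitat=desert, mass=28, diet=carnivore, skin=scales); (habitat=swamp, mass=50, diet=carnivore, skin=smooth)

All 'Positive' examples share one property — habitat is swamp — and every 'Negative' example lacks it.
Negative: (habitat=forest, mass=11, diet=carnivore, skin=feathers), since habitat is forest. Negative: (habitat=ocean, mass=14, diet=herbivore, skin=fur), since habitat is ocean. Negative: (habitat=desert, mass=28, diet=carnivore, skin=scales), since habitat is desert. Positive: (habitat=swamp, mass=50, diet=carnivore, skin=smooth), since habitat is swamp.

Negative, Negative, Negative, Positive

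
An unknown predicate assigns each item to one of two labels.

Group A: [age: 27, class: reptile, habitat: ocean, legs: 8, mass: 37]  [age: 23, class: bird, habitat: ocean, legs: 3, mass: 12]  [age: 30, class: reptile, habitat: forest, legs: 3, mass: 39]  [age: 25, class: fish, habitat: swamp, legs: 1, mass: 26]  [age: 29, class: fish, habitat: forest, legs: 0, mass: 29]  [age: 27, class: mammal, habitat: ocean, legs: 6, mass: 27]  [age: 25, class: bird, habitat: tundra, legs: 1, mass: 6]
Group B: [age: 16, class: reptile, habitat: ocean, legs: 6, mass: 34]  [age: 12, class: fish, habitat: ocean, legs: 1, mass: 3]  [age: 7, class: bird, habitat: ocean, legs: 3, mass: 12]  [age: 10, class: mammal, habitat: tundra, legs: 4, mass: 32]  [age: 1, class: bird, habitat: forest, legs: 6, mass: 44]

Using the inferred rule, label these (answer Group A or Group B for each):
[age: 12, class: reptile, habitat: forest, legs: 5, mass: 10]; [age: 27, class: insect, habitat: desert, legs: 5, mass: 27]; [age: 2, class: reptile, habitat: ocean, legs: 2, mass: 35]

The classifier is using: age ≥ 23.

Group B, Group A, Group B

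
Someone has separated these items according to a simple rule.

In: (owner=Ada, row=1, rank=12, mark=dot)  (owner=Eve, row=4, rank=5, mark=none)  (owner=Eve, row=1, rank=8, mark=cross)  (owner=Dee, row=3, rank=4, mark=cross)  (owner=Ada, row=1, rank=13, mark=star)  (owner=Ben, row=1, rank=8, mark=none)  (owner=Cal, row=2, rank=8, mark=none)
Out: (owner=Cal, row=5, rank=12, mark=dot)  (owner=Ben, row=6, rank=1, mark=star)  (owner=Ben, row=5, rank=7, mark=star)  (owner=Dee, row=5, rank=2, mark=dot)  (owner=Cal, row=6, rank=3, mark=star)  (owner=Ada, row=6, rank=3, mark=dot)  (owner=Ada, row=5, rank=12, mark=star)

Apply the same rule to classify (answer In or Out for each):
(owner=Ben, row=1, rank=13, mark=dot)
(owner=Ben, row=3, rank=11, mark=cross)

The rule appears to be: row ≤ 4.
(owner=Ben, row=1, rank=13, mark=dot) → row = 1 → In. (owner=Ben, row=3, rank=11, mark=cross) → row = 3 → In.

In, In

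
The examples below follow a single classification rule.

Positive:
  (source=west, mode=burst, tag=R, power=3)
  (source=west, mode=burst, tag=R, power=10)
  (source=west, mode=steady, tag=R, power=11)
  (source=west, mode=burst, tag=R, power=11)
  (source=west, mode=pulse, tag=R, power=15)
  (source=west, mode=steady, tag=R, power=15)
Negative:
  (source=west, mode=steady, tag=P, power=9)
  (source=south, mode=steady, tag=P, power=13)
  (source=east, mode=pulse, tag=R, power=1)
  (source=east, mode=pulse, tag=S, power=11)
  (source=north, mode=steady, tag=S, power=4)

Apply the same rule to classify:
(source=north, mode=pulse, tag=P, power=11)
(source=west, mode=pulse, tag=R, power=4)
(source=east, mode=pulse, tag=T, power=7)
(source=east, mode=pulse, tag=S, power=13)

The pattern is that an item is 'Positive' exactly when: source is west AND tag is R.
(source=north, mode=pulse, tag=P, power=11): Negative (source is north, tag is P).
(source=west, mode=pulse, tag=R, power=4): Positive (source is west, tag is R).
(source=east, mode=pulse, tag=T, power=7): Negative (source is east, tag is T).
(source=east, mode=pulse, tag=S, power=13): Negative (source is east, tag is S).

Negative, Positive, Negative, Negative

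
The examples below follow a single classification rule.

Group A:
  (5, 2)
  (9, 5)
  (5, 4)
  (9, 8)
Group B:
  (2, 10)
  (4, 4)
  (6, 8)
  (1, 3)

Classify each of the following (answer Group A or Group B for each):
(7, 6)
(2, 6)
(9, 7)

Group A, Group B, Group A

Comparing the two groups points to one rule — first > second.
(7, 6) — 7 > 6, hence Group A. (2, 6) — 2 < 6, hence Group B. (9, 7) — 9 > 7, hence Group A.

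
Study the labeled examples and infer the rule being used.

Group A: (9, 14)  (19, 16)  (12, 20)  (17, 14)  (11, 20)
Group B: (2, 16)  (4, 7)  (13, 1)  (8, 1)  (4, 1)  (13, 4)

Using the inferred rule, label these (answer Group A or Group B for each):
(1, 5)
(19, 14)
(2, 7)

A rule that fits every label: sum ≥ 23 — true of each 'Group A' example, false of each 'Group B' one.
(1, 5) — 1+5 = 6, hence Group B. (19, 14) — 19+14 = 33, hence Group A. (2, 7) — 2+7 = 9, hence Group B.

Group B, Group A, Group B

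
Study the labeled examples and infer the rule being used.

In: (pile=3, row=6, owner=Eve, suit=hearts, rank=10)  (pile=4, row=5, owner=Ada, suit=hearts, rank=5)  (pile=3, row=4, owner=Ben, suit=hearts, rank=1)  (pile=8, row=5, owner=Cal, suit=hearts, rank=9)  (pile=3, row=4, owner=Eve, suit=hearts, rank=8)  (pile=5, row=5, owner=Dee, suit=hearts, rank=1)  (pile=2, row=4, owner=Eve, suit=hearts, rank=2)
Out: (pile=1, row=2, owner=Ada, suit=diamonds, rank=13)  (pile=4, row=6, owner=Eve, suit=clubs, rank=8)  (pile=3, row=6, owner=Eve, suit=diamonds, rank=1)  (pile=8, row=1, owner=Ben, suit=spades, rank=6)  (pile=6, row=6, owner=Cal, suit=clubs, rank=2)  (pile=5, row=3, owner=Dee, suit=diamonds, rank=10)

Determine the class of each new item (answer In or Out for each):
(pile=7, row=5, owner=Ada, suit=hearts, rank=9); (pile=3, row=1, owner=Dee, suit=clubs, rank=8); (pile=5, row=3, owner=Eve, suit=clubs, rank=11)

A rule that fits every label: suit is hearts — true of each 'In' example, false of each 'Out' one.
(pile=7, row=5, owner=Ada, suit=hearts, rank=9) → suit is hearts → In. (pile=3, row=1, owner=Dee, suit=clubs, rank=8) → suit is clubs → Out. (pile=5, row=3, owner=Eve, suit=clubs, rank=11) → suit is clubs → Out.

In, Out, Out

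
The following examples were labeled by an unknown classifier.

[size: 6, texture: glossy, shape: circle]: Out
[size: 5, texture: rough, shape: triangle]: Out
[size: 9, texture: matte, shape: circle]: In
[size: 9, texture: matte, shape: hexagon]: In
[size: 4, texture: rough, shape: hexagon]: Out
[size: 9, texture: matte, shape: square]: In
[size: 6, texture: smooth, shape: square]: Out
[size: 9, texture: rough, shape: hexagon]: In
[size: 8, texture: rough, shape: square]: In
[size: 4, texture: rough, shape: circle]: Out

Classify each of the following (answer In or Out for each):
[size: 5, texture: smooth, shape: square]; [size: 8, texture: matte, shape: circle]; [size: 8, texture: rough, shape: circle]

The common property of the 'In' items is: size ≥ 8. No 'Out' item has it.
[size: 5, texture: smooth, shape: square]: size = 5, doesn't qualify → Out.
[size: 8, texture: matte, shape: circle]: size = 8, fits → In.
[size: 8, texture: rough, shape: circle]: size = 8, fits → In.

Out, In, In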